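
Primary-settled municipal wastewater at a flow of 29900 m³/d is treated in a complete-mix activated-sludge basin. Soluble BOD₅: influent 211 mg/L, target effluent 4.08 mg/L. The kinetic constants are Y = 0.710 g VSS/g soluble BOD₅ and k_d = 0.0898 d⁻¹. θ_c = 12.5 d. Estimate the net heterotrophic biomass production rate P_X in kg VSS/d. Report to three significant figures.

Y_obs = Y / (1 + k_d θ_c) = 0.710 / (1 + 0.0898 × 12.5) = 0.710 / 2.123 = 0.3345.
Substrate removed = Q·(S₀ − S) = 29900 m³/d × (211 − 4.08) g/m³ = 6.19×10^6 g/d = 6187 kg/d.
Net biomass production P_X = Y_obs × Q·(S₀ − S) = 0.3345 × 6187 = 2070 kg VSS/d.

P_X ≈ 2070 kg VSS/d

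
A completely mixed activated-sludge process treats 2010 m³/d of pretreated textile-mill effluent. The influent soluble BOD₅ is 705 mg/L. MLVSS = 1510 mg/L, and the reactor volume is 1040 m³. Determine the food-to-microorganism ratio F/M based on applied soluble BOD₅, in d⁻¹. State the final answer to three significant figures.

F/M = applied load / biomass = Q·S₀/(V·X) = 2010 × 705 / (1040 × 1510) = 0.9023 d⁻¹.

F/M ≈ 0.902 d⁻¹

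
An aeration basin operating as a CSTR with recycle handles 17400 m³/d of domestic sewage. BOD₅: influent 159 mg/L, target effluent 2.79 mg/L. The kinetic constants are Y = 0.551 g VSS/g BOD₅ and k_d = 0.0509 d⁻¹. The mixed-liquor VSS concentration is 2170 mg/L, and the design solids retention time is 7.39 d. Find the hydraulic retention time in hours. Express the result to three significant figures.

Steady-state biomass mass balance: V·X·(1 + k_d·θ_c) = Y·Q·(S₀ − S)·θ_c, so V = 0.551 × 17400 × (159 − 2.79) × 7.39 / [2170 × (1 + 0.0509 × 7.39)] = 1.11×10^7 / 2986 = 3706 m³.
Hydraulic retention time τ = V/Q = 3706 / 17400 = 0.2130 d = 5.112 h.

τ ≈ 5.11 h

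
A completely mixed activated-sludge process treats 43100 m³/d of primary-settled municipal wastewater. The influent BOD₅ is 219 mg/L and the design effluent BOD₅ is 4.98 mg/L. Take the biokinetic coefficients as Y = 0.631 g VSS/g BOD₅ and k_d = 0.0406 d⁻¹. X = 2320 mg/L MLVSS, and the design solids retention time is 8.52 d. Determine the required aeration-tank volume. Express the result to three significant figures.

V ≈ 15900 m³

Steady-state biomass mass balance: V·X·(1 + k_d·θ_c) = Y·Q·(S₀ − S)·θ_c, so V = 0.631 × 43100 × (219 − 4.98) × 8.52 / [2320 × (1 + 0.0406 × 8.52)] = 4.96×10^7 / 3123 = 15882 m³.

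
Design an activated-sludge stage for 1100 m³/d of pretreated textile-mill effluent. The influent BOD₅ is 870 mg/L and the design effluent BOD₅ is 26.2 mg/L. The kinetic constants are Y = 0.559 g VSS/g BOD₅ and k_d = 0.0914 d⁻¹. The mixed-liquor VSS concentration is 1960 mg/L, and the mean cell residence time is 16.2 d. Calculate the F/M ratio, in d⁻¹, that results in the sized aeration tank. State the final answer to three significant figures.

F/M ≈ 0.282 d⁻¹

Steady-state biomass mass balance: V·X·(1 + k_d·θ_c) = Y·Q·(S₀ − S)·θ_c, so V = 0.559 × 1100 × (870 − 26.2) × 16.2 / [1960 × (1 + 0.0914 × 16.2)] = 8.41×10^6 / 4862 = 1729 m³.
F/M = Q·S₀ / (V·X) = 1100 × 870 / (1729 × 1960) = 0.2824 g BOD₅·(g VSS·d)⁻¹.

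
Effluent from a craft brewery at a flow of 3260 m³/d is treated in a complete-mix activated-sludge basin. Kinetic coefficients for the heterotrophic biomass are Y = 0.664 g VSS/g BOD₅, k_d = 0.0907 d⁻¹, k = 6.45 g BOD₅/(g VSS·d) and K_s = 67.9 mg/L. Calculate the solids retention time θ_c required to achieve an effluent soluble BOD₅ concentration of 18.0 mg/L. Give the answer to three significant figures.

Specific growth rate at S = 18.0 mg/L: μ = YkS/(K_s+S) = 0.664·6.45·18.0/(67.9+18.0) = 0.8974 d⁻¹.
Then 1/θ_c = μ − k_d = 0.8974 − 0.0907 = 0.8067 d⁻¹, giving θ_c = 1.240 d.

θ_c ≈ 1.24 d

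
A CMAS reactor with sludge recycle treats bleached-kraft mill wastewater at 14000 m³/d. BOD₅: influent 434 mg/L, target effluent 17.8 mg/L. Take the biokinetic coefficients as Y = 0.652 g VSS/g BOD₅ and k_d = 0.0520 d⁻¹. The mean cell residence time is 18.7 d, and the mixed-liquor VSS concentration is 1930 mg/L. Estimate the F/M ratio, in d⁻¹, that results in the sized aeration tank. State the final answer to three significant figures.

F/M ≈ 0.169 d⁻¹

Steady-state biomass mass balance: V·X·(1 + k_d·θ_c) = Y·Q·(S₀ − S)·θ_c, so V = 0.652 × 14000 × (434 − 17.8) × 18.7 / [1930 × (1 + 0.0520 × 18.7)] = 7.1×10^7 / 3807 = 18662 m³.
F/M = applied load / biomass = Q·S₀/(V·X) = 14000 × 434 / (18662 × 1930) = 0.1687 d⁻¹.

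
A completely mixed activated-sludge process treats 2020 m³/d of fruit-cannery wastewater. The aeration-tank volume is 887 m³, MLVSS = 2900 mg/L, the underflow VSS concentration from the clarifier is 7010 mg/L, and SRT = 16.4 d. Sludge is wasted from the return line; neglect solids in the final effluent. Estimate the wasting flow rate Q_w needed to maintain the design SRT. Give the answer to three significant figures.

Q_w ≈ 22.4 m³/d

Wasting from the return line (neglecting effluent solids): Q_w = V·X / (θ_c·X_r) = 887.0 × 2900 / (16.4 × 7010) = 22.37 m³/d.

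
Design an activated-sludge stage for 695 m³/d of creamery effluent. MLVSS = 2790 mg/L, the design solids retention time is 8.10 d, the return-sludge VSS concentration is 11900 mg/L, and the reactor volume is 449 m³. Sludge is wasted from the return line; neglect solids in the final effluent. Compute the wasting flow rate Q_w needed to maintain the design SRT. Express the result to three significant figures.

Wasting from the return line (neglecting effluent solids): Q_w = V·X / (θ_c·X_r) = 449.0 × 2790 / (8.10 × 11900) = 13.00 m³/d.

Q_w ≈ 13.0 m³/d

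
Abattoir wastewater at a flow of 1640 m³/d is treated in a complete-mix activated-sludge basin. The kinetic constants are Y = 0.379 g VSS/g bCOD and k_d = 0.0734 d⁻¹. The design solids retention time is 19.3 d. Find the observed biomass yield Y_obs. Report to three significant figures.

Y_obs ≈ 0.157 g VSS/g bCOD

Observed yield with endogenous decay: Y_obs = Y / (1 + k_d·θ_c) = 0.379 / (1 + 0.0734 × 19.3) = 0.379 / 2.417 = 0.1568 g VSS/g bCOD.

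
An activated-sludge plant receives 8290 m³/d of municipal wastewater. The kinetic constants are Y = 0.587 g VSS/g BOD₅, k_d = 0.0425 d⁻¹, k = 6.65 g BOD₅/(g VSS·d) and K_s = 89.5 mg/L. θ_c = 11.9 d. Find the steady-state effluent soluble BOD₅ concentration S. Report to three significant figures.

S ≈ 3.00 mg/L

For a completely mixed reactor with recycle the Lawrence–McCarty relation gives S = K_s·(1 + k_d·θ_c) / [θ_c·(Y·k − k_d) − 1] = 89.5 × (1 + 0.0425 × 11.9) / [11.9 × (0.587 × 6.65 − 0.0425) − 1] = 134.8 / 44.95 = 2.998 mg/L.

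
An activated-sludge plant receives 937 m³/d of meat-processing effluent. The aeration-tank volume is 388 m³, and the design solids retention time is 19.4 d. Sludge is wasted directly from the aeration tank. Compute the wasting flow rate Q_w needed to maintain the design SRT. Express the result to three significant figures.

With mixed-liquor wasting, θ_c = V/Q_w, so Q_w = V/θ_c = 388.0/19.4 = 20.00 m³/d.

Q_w ≈ 20.0 m³/d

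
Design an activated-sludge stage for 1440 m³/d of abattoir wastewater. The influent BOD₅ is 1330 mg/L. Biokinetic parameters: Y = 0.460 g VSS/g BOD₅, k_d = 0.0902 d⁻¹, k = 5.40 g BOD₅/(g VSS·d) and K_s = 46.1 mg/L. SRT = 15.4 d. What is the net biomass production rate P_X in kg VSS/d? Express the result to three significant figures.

P_X ≈ 368 kg VSS/d

For a completely mixed reactor with recycle the Lawrence–McCarty relation gives S = K_s·(1 + k_d·θ_c) / [θ_c·(Y·k − k_d) − 1] = 46.1 × (1 + 0.0902 × 15.4) / [15.4 × (0.460 × 5.40 − 0.0902) − 1] = 110.1 / 35.86 = 3.071 mg/L.
The observed yield is Y_obs = Y/(1 + k_d·θ_c) = 0.460 / (1 + 0.0902 × 15.4) = 0.460 / 2.389 = 0.1925 g VSS per g BOD₅ removed.
Substrate removed = Q·(S₀ − S) = 1440 m³/d × (1330 − 3.07) g/m³ = 1.91×10^6 g/d = 1911 kg/d.
P_X = Y_obs · Q(S₀ − S) = 0.1925 × 1911 = 367.9 kg VSS/d.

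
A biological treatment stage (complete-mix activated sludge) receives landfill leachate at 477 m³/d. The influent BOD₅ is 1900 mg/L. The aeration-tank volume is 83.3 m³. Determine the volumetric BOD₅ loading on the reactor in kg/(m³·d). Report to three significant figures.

Applied BOD₅ load per unit volume = Q·S₀/V = (477 × 1900/1000)/83.30 = 10.88 kg BOD₅·m⁻³·d⁻¹.

L_v ≈ 10.9 kg BOD₅/(m³·d)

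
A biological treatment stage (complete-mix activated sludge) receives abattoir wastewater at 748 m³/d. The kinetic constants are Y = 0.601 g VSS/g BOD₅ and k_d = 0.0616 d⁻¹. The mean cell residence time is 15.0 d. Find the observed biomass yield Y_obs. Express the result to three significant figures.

Y_obs = Y / (1 + k_d θ_c) = 0.601 / (1 + 0.0616 × 15.0) = 0.601 / 1.924 = 0.3124.

Y_obs ≈ 0.312 g VSS/g BOD₅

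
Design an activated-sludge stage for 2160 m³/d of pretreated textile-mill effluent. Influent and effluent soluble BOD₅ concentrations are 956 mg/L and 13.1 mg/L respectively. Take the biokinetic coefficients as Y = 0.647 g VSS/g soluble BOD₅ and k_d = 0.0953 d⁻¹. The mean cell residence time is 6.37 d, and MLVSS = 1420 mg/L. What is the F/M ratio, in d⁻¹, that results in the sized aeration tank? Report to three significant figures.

Rearranging the biomass balance for a CMAS with decay, V = Y·Q·ΔS·θ_c / [X·(1+k_d θ_c)] = 0.647 × 2160 × (956 − 13.1) × 6.37 / [1420 × (1 + 0.0953 × 6.37)] = 8.39×10^6 / 2282 = 3678 m³.
Food-to-microorganism ratio F/M = Q S₀ / (V X) = 2160 × 956 / (3678 × 1420) = 0.3953 d⁻¹.

F/M ≈ 0.395 d⁻¹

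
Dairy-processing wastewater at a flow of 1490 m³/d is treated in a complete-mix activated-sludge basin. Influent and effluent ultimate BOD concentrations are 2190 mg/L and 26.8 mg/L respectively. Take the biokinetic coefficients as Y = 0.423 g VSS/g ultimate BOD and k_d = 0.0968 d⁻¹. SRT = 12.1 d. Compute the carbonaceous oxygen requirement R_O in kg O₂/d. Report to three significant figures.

Observed yield with endogenous decay: Y_obs = Y / (1 + k_d·θ_c) = 0.423 / (1 + 0.0968 × 12.1) = 0.423 / 2.171 = 0.1948 g VSS/g ultimate BOD.
Q·(S₀ − S) = 1490 × (2190 − 26.8) × 10⁻³ = 3223 kg/d removed.
Biomass synthesised: P_X = Y_obs × 3223 = 627.9 kg VSS/d.
Carbonaceous O₂ demand = substrate oxidised − cell-mass equivalent = 3223 − 1.42 × 627.9 = 2332 kg O₂/d.

R_O ≈ 2330 kg O₂/d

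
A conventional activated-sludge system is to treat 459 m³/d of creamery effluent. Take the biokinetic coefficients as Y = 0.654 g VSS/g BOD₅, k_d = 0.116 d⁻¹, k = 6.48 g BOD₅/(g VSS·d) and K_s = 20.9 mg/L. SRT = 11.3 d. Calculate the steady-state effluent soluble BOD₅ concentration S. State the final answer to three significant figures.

Effluent substrate depends only on kinetics and SRT: S = K_s(1 + k_d θ_c) / [θ_c(Yk − k_d) − 1] = 20.9 × (1 + 0.116 × 11.3) / [11.3 × (0.654 × 6.48 − 0.116) − 1] = 48.30 / 45.58 = 1.060 mg/L.

S ≈ 1.06 mg/L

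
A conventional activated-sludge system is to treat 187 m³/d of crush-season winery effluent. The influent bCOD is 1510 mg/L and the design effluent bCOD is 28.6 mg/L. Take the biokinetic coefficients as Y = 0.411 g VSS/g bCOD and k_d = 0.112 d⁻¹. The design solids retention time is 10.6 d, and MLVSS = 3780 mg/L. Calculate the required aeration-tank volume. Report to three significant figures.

Steady-state biomass mass balance: V·X·(1 + k_d·θ_c) = Y·Q·(S₀ − S)·θ_c, so V = 0.411 × 187 × (1510 − 28.6) × 10.6 / [3780 × (1 + 0.112 × 10.6)] = 1.21×10^6 / 8268 = 146.0 m³.

V ≈ 146 m³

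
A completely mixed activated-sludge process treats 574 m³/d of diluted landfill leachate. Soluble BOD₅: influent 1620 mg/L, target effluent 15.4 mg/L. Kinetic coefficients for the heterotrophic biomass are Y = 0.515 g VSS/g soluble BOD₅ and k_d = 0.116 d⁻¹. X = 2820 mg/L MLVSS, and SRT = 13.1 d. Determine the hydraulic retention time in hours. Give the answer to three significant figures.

τ ≈ 36.6 h

Steady-state biomass mass balance: V·X·(1 + k_d·θ_c) = Y·Q·(S₀ − S)·θ_c, so V = 0.515 × 574 × (1620 − 15.4) × 13.1 / [2820 × (1 + 0.116 × 13.1)] = 6.21×10^6 / 7105 = 874.5 m³.
Hydraulic retention time τ = V/Q = 874.5 / 574 = 1.524 d = 36.57 h.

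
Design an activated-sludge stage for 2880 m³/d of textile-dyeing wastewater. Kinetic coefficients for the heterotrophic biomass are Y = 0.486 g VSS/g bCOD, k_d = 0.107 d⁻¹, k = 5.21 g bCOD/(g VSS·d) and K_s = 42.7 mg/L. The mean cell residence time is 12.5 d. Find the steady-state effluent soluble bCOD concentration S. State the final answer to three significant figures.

S ≈ 3.40 mg/L

For a completely mixed reactor with recycle the Lawrence–McCarty relation gives S = K_s·(1 + k_d·θ_c) / [θ_c·(Y·k − k_d) − 1] = 42.7 × (1 + 0.107 × 12.5) / [12.5 × (0.486 × 5.21 − 0.107) − 1] = 99.81 / 29.31 = 3.405 mg/L.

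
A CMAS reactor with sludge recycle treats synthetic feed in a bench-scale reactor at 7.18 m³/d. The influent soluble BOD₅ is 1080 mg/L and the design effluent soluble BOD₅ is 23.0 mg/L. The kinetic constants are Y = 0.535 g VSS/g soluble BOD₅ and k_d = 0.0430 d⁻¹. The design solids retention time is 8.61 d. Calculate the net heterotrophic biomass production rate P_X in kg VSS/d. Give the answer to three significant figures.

P_X ≈ 2.96 kg VSS/d

Correct the yield for decay: Y_obs = Y/(1 + k_d θ_c) = 0.535 / (1 + 0.0430 × 8.61) = 0.535 / 1.370 = 0.3904.
ΔS = 1080 − 23.0 = 1057 mg/L, so the substrate removal rate is 7.18 × 1057/1000 = 7.589 kg soluble BOD₅/d.
Net biomass production P_X = Y_obs × Q·(S₀ − S) = 0.3904 × 7.589 = 2.963 kg VSS/d.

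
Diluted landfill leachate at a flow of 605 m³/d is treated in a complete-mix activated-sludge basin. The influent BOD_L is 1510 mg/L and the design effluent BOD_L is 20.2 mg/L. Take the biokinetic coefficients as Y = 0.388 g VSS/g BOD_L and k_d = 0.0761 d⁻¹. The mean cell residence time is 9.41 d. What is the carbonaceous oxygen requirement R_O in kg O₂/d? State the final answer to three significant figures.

R_O ≈ 612 kg O₂/d

Y_obs = Y / (1 + k_d θ_c) = 0.388 / (1 + 0.0761 × 9.41) = 0.388 / 1.716 = 0.2261.
Mass of BOD_L removed per day: Q(S₀ − S) = 605 × 1490 g/m³ = 901.3 kg/d.
P_X = Y_obs·Q·(S₀ − S) = 0.2261 × 901.3 = 203.8 kg VSS/d.
R_O = Q·ΔS − 1.42 P_X = 901.3 − 289.4 = 612.0 kg O₂/d.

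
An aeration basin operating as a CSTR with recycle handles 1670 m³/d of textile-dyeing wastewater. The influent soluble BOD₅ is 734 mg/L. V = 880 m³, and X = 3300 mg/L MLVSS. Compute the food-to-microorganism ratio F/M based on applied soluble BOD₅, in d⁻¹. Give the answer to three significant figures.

F/M ≈ 0.422 d⁻¹

F/M = applied load / biomass = Q·S₀/(V·X) = 1670 × 734 / (880.0 × 3300) = 0.4221 d⁻¹.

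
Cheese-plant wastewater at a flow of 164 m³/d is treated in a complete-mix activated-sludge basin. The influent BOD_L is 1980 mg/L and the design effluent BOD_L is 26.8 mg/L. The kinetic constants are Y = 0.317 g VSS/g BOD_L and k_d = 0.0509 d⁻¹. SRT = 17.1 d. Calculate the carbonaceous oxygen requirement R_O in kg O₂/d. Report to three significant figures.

Y_obs = Y / (1 + k_d θ_c) = 0.317 / (1 + 0.0509 × 17.1) = 0.317 / 1.870 = 0.1695.
ΔS = 1980 − 26.8 = 1953 mg/L, so the substrate removal rate is 164 × 1953/1000 = 320.3 kg BOD_L/d.
Biomass synthesised: P_X = Y_obs × 320.3 = 54.29 kg VSS/d.
Carbonaceous O₂ demand = substrate oxidised − cell-mass equivalent = 320.3 − 1.42 × 54.29 = 243.2 kg O₂/d.

R_O ≈ 243 kg O₂/d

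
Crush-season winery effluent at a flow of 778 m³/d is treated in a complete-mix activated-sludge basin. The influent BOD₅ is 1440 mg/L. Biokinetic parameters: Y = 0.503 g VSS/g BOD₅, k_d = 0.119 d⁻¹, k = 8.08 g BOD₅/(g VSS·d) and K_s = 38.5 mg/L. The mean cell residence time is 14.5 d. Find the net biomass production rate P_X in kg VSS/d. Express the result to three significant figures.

For a completely mixed reactor with recycle the Lawrence–McCarty relation gives S = K_s·(1 + k_d·θ_c) / [θ_c·(Y·k − k_d) − 1] = 38.5 × (1 + 0.119 × 14.5) / [14.5 × (0.503 × 8.08 − 0.119) − 1] = 104.9 / 56.21 = 1.867 mg/L.
Observed yield with endogenous decay: Y_obs = Y / (1 + k_d·θ_c) = 0.503 / (1 + 0.119 × 14.5) = 0.503 / 2.725 = 0.1846 g VSS/g BOD₅.
Mass of BOD₅ removed per day: Q(S₀ − S) = 778 × 1438 g/m³ = 1119 kg/d.
Net biomass production P_X = Y_obs × Q·(S₀ − S) = 0.1846 × 1119 = 206.5 kg VSS/d.

P_X ≈ 206 kg VSS/d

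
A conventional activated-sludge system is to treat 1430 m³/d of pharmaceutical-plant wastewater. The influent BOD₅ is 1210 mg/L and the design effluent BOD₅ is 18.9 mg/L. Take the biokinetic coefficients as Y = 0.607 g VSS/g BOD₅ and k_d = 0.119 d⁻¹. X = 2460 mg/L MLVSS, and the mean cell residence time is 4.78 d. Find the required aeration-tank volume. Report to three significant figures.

From the SRT design equation V = Y Q (S₀−S) θ_c / [X (1 + k_d θ_c)] = 0.607 × 1430 × (1210 − 18.9) × 4.78 / [2460 × (1 + 0.119 × 4.78)] = 4.94×10^6 / 3859 = 1281 m³.

V ≈ 1280 m³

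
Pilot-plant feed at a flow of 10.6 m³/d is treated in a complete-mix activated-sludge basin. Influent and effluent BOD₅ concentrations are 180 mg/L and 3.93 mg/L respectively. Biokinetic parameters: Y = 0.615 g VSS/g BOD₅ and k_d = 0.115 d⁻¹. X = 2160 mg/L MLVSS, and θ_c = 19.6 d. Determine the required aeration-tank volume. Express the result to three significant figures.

V ≈ 3.20 m³

Steady-state biomass mass balance: V·X·(1 + k_d·θ_c) = Y·Q·(S₀ − S)·θ_c, so V = 0.615 × 10.6 × (180 − 3.93) × 19.6 / [2160 × (1 + 0.115 × 19.6)] = 2.25×10^4 / 7029 = 3.201 m³.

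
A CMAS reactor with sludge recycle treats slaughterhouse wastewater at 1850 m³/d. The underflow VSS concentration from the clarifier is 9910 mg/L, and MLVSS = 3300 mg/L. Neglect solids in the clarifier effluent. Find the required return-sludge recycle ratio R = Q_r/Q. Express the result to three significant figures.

R ≈ 0.499

Solids balance on the clarifier gives (1+R)X = R·X_r, so R = X/(X_r − X) = 3300 / (9910 − 3300) = 0.4992.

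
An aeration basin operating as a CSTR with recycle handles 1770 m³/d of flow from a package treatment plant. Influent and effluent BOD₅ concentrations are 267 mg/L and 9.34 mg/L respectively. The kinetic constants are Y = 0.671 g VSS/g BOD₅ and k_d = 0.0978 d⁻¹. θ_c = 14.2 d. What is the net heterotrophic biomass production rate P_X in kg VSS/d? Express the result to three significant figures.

P_X ≈ 128 kg VSS/d

Observed yield with endogenous decay: Y_obs = Y / (1 + k_d·θ_c) = 0.671 / (1 + 0.0978 × 14.2) = 0.671 / 2.389 = 0.2809 g VSS/g BOD₅.
Mass of BOD₅ removed per day: Q(S₀ − S) = 1770 × 257.7 g/m³ = 456.1 kg/d.
Net biomass production P_X = Y_obs × Q·(S₀ − S) = 0.2809 × 456.1 = 128.1 kg VSS/d.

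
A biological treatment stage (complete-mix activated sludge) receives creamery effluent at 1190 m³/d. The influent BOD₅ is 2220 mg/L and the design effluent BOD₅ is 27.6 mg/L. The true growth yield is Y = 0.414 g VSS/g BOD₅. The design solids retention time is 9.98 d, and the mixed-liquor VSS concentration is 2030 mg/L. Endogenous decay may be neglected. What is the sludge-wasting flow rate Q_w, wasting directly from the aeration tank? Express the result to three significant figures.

Biomass mass balance (decay neglected): V·X = Y·Q·(S₀ − S)·θ_c, so V = 0.414 × 1190 × (2220 − 27.6) × 9.98 / 2030 = 5310 m³.
For wasting at MLVSS concentration, Q_w = V/θ_c = 5310/9.98 = 532.1 m³/d.

Q_w ≈ 532 m³/d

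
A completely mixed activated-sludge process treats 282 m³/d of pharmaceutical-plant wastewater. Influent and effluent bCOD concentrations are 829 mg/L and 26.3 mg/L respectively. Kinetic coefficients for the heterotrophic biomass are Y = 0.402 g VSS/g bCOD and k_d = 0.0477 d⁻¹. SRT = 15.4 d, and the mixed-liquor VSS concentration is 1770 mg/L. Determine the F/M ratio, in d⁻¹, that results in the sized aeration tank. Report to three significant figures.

Rearranging the biomass balance for a CMAS with decay, V = Y·Q·ΔS·θ_c / [X·(1+k_d θ_c)] = 0.402 × 282 × (829 − 26.3) × 15.4 / [1770 × (1 + 0.0477 × 15.4)] = 1.4×10^6 / 3070 = 456.4 m³.
Food-to-microorganism ratio F/M = Q S₀ / (V X) = 282 × 829 / (456.4 × 1770) = 0.2894 d⁻¹.

F/M ≈ 0.289 d⁻¹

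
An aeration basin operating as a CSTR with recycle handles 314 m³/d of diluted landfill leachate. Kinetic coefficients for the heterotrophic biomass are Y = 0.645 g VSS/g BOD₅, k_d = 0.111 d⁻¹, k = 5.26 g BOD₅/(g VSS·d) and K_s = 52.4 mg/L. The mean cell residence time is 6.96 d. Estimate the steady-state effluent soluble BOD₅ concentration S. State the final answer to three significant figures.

From the Monod/SRT balance for a CMAS, S = K_s·(1+k_d θ_c)/[θ_c·(Y k − k_d) − 1] = 52.4 × (1 + 0.111 × 6.96) / [6.96 × (0.645 × 5.26 − 0.111) − 1] = 92.88 / 21.84 = 4.253 mg/L.

S ≈ 4.25 mg/L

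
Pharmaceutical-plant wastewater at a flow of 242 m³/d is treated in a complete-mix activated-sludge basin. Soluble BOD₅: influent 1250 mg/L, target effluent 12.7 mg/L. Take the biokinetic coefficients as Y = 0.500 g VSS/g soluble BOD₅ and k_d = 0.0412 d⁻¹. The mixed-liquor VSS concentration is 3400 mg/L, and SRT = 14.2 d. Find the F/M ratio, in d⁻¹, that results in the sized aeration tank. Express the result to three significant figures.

From the SRT design equation V = Y Q (S₀−S) θ_c / [X (1 + k_d θ_c)] = 0.500 × 242 × (1250 − 12.7) × 14.2 / [3400 × (1 + 0.0412 × 14.2)] = 2.13×10^6 / 5389 = 394.5 m³.
Food-to-microorganism ratio F/M = Q S₀ / (V X) = 242 × 1250 / (394.5 × 3400) = 0.2255 d⁻¹.

F/M ≈ 0.226 d⁻¹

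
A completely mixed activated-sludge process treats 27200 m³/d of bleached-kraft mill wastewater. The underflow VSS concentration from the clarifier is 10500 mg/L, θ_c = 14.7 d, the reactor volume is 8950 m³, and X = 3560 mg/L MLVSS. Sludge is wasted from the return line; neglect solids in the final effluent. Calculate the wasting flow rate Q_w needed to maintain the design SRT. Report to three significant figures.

θ_c = V·X/(Q_w·X_r) when wasting from the recycle, so Q_w = V·X/(θ_c·X_r) = 8950 × 3560 / (14.7 × 10500) = 206.4 m³/d.

Q_w ≈ 206 m³/d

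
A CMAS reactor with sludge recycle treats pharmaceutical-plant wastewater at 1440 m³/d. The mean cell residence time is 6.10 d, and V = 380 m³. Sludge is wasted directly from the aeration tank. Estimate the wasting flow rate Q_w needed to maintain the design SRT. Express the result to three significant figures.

With mixed-liquor wasting, θ_c = V/Q_w, so Q_w = V/θ_c = 380.0/6.10 = 62.30 m³/d.

Q_w ≈ 62.3 m³/d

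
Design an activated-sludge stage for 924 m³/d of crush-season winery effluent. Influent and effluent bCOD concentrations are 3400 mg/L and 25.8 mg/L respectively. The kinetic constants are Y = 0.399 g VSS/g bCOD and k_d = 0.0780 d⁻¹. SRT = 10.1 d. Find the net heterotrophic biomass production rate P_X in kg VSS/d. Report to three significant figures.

P_X ≈ 696 kg VSS/d

Observed yield with endogenous decay: Y_obs = Y / (1 + k_d·θ_c) = 0.399 / (1 + 0.0780 × 10.1) = 0.399 / 1.788 = 0.2232 g VSS/g bCOD.
Mass of bCOD removed per day: Q(S₀ − S) = 924 × 3374 g/m³ = 3118 kg/d.
Net biomass production P_X = Y_obs × Q·(S₀ − S) = 0.2232 × 3118 = 695.8 kg VSS/d.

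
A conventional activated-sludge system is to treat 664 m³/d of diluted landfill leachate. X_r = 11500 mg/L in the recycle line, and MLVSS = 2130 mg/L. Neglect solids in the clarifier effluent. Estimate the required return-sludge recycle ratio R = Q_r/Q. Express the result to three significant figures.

R ≈ 0.227

Solids balance on the clarifier gives (1+R)X = R·X_r, so R = X/(X_r − X) = 2130 / (11500 − 2130) = 0.2273.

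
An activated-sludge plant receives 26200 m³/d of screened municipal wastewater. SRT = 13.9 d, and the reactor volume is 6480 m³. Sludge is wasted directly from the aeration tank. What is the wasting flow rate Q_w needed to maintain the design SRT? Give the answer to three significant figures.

Q_w ≈ 466 m³/d

With mixed-liquor wasting, θ_c = V/Q_w, so Q_w = V/θ_c = 6480/13.9 = 466.2 m³/d.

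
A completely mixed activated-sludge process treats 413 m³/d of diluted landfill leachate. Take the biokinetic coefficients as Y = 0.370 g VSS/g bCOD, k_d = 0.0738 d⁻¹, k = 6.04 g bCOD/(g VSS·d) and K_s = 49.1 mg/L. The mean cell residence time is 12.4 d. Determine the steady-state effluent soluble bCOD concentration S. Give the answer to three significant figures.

S ≈ 3.65 mg/L

For a completely mixed reactor with recycle the Lawrence–McCarty relation gives S = K_s·(1 + k_d·θ_c) / [θ_c·(Y·k − k_d) − 1] = 49.1 × (1 + 0.0738 × 12.4) / [12.4 × (0.370 × 6.04 − 0.0738) − 1] = 94.03 / 25.80 = 3.645 mg/L.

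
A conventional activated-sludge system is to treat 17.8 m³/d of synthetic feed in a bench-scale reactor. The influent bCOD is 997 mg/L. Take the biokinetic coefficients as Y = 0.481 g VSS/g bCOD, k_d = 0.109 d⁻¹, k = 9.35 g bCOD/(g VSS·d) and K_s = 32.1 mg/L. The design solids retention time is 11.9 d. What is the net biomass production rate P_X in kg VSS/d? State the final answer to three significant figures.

P_X ≈ 3.71 kg VSS/d

Effluent substrate depends only on kinetics and SRT: S = K_s(1 + k_d θ_c) / [θ_c(Yk − k_d) − 1] = 32.1 × (1 + 0.109 × 11.9) / [11.9 × (0.481 × 9.35 − 0.109) − 1] = 73.74 / 51.22 = 1.440 mg/L.
The observed yield is Y_obs = Y/(1 + k_d·θ_c) = 0.481 / (1 + 0.109 × 11.9) = 0.481 / 2.297 = 0.2094 g VSS per g bCOD removed.
Substrate removed = Q·(S₀ − S) = 17.8 m³/d × (997 − 1.44) g/m³ = 1.77×10^4 g/d = 17.72 kg/d.
Biomass produced: P_X = Y_obs·Q·ΔS = 0.2094 × 17.72 ≈ 3.711 kg VSS/d.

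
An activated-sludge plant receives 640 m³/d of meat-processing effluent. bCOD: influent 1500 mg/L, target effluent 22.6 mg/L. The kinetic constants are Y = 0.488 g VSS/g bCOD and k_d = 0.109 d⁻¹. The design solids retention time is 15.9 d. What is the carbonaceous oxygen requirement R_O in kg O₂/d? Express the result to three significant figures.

Correct the yield for decay: Y_obs = Y/(1 + k_d θ_c) = 0.488 / (1 + 0.109 × 15.9) = 0.488 / 2.733 = 0.1786.
Mass of bCOD removed per day: Q(S₀ − S) = 640 × 1477 g/m³ = 945.5 kg/d.
Biomass synthesised: P_X = Y_obs × 945.5 = 168.8 kg VSS/d.
Carbonaceous O₂ demand = substrate oxidised − cell-mass equivalent = 945.5 − 1.42 × 168.8 = 705.8 kg O₂/d.

R_O ≈ 706 kg O₂/d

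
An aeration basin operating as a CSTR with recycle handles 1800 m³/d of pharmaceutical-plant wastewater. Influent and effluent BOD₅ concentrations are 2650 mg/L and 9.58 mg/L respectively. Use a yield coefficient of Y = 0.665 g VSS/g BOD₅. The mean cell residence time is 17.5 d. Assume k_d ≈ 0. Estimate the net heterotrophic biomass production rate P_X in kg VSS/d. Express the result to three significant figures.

With endogenous decay neglected, the observed yield equals the true yield: Y_obs = Y = 0.665 g VSS/g BOD₅.
Substrate removed = Q·(S₀ − S) = 1800 m³/d × (2650 − 9.58) g/m³ = 4.75×10^6 g/d = 4753 kg/d.
P_X = Y_obs · Q(S₀ − S) = 0.6650 × 4753 = 3161 kg VSS/d.

P_X ≈ 3160 kg VSS/d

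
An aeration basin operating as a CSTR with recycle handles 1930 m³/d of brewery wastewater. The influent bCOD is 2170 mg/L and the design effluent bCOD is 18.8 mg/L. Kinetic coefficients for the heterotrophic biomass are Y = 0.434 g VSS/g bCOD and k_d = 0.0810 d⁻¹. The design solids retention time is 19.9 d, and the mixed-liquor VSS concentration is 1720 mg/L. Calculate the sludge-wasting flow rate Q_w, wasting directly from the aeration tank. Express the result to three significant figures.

Q_w ≈ 401 m³/d

Rearranging the biomass balance for a CMAS with decay, V = Y·Q·ΔS·θ_c / [X·(1+k_d θ_c)] = 0.434 × 1930 × (2170 − 18.8) × 19.9 / [1720 × (1 + 0.0810 × 19.9)] = 3.59×10^7 / 4492 = 7982 m³.
For wasting at MLVSS concentration, Q_w = V/θ_c = 7982/19.9 = 401.1 m³/d.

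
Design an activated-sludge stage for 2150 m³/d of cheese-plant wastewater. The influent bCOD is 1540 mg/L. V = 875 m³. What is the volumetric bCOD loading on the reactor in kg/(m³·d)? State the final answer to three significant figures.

Applied bCOD load per unit volume = Q·S₀/V = (2150 × 1540/1000)/875.0 = 3.784 kg bCOD·m⁻³·d⁻¹.

L_v ≈ 3.78 kg bCOD/(m³·d)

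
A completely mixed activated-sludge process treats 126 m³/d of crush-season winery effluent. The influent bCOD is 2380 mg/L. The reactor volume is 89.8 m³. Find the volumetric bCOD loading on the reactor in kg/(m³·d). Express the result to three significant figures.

Volumetric loading L_v = Q·S₀ / V = 126 × 2380 g/m³ / 89.80 m³ = 3339 g/(m³·d) = 3.339 kg bCOD/(m³·d).

L_v ≈ 3.34 kg bCOD/(m³·d)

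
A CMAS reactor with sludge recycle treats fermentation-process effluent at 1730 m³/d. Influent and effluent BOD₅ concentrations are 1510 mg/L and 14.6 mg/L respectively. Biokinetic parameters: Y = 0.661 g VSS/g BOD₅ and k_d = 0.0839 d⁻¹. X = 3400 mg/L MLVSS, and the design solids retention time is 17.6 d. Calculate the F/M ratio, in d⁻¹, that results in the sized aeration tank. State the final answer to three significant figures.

F/M ≈ 0.215 d⁻¹

From the SRT design equation V = Y Q (S₀−S) θ_c / [X (1 + k_d θ_c)] = 0.661 × 1730 × (1510 − 14.6) × 17.6 / [3400 × (1 + 0.0839 × 17.6)] = 3.01×10^7 / 8421 = 3574 m³.
Food-to-microorganism ratio F/M = Q S₀ / (V X) = 1730 × 1510 / (3574 × 3400) = 0.2150 d⁻¹.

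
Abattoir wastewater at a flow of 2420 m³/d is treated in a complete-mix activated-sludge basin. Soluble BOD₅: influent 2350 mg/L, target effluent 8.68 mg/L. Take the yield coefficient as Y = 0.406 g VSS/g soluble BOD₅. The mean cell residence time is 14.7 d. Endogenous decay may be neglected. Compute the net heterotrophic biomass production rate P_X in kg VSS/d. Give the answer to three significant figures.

With endogenous decay neglected, the observed yield equals the true yield: Y_obs = Y = 0.406 g VSS/g soluble BOD₅.
ΔS = 2350 − 8.68 = 2341 mg/L, so the substrate removal rate is 2420 × 2341/1000 = 5666 kg soluble BOD₅/d.
P_X = Y_obs · Q(S₀ − S) = 0.4060 × 5666 = 2300 kg VSS/d.

P_X ≈ 2300 kg VSS/d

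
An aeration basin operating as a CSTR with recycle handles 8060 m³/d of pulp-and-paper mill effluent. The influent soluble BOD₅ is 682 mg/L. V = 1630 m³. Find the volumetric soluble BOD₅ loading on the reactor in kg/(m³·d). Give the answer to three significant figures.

Applied soluble BOD₅ load per unit volume = Q·S₀/V = (8060 × 682/1000)/1630 = 3.372 kg soluble BOD₅·m⁻³·d⁻¹.

L_v ≈ 3.37 kg soluble BOD₅/(m³·d)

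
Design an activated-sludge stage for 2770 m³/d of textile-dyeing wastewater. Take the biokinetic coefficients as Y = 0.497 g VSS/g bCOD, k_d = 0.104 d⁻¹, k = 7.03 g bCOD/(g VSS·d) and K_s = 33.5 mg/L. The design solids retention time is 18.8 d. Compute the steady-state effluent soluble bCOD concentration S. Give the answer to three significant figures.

From the Monod/SRT balance for a CMAS, S = K_s·(1+k_d θ_c)/[θ_c·(Y k − k_d) − 1] = 33.5 × (1 + 0.104 × 18.8) / [18.8 × (0.497 × 7.03 − 0.104) − 1] = 99.00 / 62.73 = 1.578 mg/L.

S ≈ 1.58 mg/L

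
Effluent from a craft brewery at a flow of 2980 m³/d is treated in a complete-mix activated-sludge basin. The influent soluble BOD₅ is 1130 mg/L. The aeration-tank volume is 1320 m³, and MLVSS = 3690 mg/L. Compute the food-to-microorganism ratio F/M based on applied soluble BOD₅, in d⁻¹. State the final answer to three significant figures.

F/M = Q·S₀ / (V·X) = 2980 × 1130 / (1320 × 3690) = 0.6913 g soluble BOD₅·(g VSS·d)⁻¹.

F/M ≈ 0.691 d⁻¹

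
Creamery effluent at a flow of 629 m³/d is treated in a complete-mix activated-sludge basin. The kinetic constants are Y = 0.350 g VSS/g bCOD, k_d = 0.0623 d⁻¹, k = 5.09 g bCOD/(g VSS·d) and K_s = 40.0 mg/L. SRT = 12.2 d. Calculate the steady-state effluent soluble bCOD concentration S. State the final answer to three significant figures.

For a completely mixed reactor with recycle the Lawrence–McCarty relation gives S = K_s·(1 + k_d·θ_c) / [θ_c·(Y·k − k_d) − 1] = 40.0 × (1 + 0.0623 × 12.2) / [12.2 × (0.350 × 5.09 − 0.0623) − 1] = 70.40 / 19.97 = 3.525 mg/L.

S ≈ 3.52 mg/L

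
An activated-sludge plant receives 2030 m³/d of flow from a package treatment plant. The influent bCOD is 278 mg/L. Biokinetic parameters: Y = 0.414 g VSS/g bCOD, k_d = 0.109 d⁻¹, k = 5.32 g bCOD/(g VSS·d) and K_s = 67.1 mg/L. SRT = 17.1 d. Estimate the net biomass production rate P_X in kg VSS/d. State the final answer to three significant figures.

Effluent substrate depends only on kinetics and SRT: S = K_s(1 + k_d θ_c) / [θ_c(Yk − k_d) − 1] = 67.1 × (1 + 0.109 × 17.1) / [17.1 × (0.414 × 5.32 − 0.109) − 1] = 192.2 / 34.80 = 5.522 mg/L.
Y_obs = Y / (1 + k_d θ_c) = 0.414 / (1 + 0.109 × 17.1) = 0.414 / 2.864 = 0.1446.
ΔS = 278 − 5.52 = 272.5 mg/L, so the substrate removal rate is 2030 × 272.5/1000 = 553.1 kg bCOD/d.
So the net sludge growth is P_X = 0.1446 × 553.1 = 79.96 kg VSS/d.

P_X ≈ 80.0 kg VSS/d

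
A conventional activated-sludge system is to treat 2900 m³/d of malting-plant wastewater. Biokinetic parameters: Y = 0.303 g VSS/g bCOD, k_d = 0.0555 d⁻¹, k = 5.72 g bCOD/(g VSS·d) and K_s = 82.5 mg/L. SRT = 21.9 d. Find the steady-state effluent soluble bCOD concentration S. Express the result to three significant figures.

From the Monod/SRT balance for a CMAS, S = K_s·(1+k_d θ_c)/[θ_c·(Y k − k_d) − 1] = 82.5 × (1 + 0.0555 × 21.9) / [21.9 × (0.303 × 5.72 − 0.0555) − 1] = 182.8 / 35.74 = 5.114 mg/L.

S ≈ 5.11 mg/L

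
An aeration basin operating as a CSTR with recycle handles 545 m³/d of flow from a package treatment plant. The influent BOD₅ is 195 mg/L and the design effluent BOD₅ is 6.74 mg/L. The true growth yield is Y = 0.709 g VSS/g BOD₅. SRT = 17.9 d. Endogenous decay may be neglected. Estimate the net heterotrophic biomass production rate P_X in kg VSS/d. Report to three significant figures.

With endogenous decay neglected, the observed yield equals the true yield: Y_obs = Y = 0.709 g VSS/g BOD₅.
Q·(S₀ − S) = 545 × (195 − 6.74) × 10⁻³ = 102.6 kg/d removed.
Biomass produced: P_X = Y_obs·Q·ΔS = 0.7090 × 102.6 ≈ 72.74 kg VSS/d.

P_X ≈ 72.7 kg VSS/d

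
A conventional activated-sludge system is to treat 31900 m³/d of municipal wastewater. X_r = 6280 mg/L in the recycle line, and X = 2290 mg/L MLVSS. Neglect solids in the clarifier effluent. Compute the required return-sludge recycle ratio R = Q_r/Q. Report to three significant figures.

R ≈ 0.574

R = Q_r/Q = X/(X_r − X) = 2290 / (6280 − 2290) = 0.5739.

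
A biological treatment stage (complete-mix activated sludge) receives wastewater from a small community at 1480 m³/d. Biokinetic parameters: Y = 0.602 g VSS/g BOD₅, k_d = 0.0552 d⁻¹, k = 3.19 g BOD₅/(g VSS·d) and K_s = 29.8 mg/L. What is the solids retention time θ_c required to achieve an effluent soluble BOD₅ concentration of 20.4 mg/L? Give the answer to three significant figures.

θ_c ≈ 1.38 d

At the target effluent, Y k S/(K_s+S) = 0.602×3.19×20.4/50.20 = 0.7804 d⁻¹.
1/θ_c = 0.7804 − 0.0552 = 0.7252 d⁻¹, so θ_c = 1.379 d.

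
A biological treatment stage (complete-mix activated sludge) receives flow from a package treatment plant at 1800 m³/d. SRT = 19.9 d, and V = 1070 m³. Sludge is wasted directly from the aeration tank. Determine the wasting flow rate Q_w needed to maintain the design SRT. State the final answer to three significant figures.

For wasting at MLVSS concentration, Q_w = V/θ_c = 1070/19.9 = 53.77 m³/d.

Q_w ≈ 53.8 m³/d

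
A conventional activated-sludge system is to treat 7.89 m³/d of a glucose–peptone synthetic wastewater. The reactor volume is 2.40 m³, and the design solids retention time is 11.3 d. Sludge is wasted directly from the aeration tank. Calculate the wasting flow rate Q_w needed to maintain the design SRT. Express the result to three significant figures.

Wasting from the aeration tank: Q_w = V / θ_c = 2.400 / 11.3 = 0.2124 m³/d.

Q_w ≈ 0.212 m³/d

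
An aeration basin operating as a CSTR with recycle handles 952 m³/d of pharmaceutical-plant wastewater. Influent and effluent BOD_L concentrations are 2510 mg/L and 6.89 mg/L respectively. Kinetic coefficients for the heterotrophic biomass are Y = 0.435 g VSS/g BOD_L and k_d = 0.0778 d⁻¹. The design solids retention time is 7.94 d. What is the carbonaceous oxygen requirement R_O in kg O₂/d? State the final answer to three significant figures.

The observed yield is Y_obs = Y/(1 + k_d·θ_c) = 0.435 / (1 + 0.0778 × 7.94) = 0.435 / 1.618 = 0.2689 g VSS per g BOD_L removed.
ΔS = 2510 − 6.89 = 2503 mg/L, so the substrate removal rate is 952 × 2503/1000 = 2383 kg BOD_L/d.
Net sludge production P_X = 0.2689 × 2383 = 640.8 kg VSS/d.
R_O = Q·(S₀ − S) − 1.42·P_X = 2383 − 1.42 × 640.8 = 1473 kg O₂/d.

R_O ≈ 1470 kg O₂/d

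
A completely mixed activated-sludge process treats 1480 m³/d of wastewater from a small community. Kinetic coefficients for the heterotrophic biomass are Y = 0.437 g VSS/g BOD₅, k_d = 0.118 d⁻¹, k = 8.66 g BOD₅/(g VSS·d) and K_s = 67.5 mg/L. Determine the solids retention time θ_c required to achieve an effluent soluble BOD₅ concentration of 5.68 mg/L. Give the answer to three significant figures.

θ_c ≈ 5.69 d

At the target effluent, Y k S/(K_s+S) = 0.437×8.66×5.68/73.18 = 0.2937 d⁻¹.
1/θ_c = 0.2937 − 0.118 = 0.1757 d⁻¹, so θ_c = 5.690 d.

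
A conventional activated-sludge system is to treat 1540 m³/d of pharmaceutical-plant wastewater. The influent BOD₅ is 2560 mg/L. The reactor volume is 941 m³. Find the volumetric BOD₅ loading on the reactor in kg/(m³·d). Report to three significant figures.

L_v ≈ 4.19 kg BOD₅/(m³·d)

Applied BOD₅ load per unit volume = Q·S₀/V = (1540 × 2560/1000)/941.0 = 4.190 kg BOD₅·m⁻³·d⁻¹.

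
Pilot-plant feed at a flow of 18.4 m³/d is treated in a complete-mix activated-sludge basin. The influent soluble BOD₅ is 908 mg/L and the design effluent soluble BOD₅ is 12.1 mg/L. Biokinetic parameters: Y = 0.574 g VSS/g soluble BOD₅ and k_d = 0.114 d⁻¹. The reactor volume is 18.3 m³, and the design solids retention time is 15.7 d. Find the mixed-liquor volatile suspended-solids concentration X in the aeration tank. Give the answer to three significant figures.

From V·X·(1 + k_d·θ_c) = Y·Q·(S₀ − S)·θ_c: X = 0.574 × 18.4 × (908 − 12.1) × 15.7 / [18.3 × (1 + 0.114 × 15.7)] = 2910 mg/L.

X ≈ 2910 mg/L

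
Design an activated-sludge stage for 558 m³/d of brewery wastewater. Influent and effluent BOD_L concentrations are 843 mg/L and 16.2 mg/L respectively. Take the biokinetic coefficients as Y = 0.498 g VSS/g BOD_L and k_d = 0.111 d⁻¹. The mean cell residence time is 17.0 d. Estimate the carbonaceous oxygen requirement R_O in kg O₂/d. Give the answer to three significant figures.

The observed yield is Y_obs = Y/(1 + k_d·θ_c) = 0.498 / (1 + 0.111 × 17.0) = 0.498 / 2.887 = 0.1725 g VSS per g BOD_L removed.
Q·(S₀ − S) = 558 × (843 − 16.2) × 10⁻³ = 461.4 kg/d removed.
Net sludge production P_X = 0.1725 × 461.4 = 79.58 kg VSS/d.
Carbonaceous O₂ demand = substrate oxidised − cell-mass equivalent = 461.4 − 1.42 × 79.58 = 348.3 kg O₂/d.

R_O ≈ 348 kg O₂/d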